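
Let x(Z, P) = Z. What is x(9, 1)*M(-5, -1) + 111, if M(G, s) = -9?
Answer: 30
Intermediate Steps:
x(9, 1)*M(-5, -1) + 111 = 9*(-9) + 111 = -81 + 111 = 30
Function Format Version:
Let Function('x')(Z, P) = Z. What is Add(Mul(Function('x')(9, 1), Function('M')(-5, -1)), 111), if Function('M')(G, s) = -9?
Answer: 30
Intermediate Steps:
Add(Mul(Function('x')(9, 1), Function('M')(-5, -1)), 111) = Add(Mul(9, -9), 111) = Add(-81, 111) = 30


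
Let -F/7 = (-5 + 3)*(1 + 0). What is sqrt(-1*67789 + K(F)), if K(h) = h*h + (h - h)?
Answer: I*sqrt(67593) ≈ 259.99*I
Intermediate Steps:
F = 14 (F = -7*(-5 + 3)*(1 + 0) = -(-14) = -7*(-2) = 14)
K(h) = h**2 (K(h) = h**2 + 0 = h**2)
sqrt(-1*67789 + K(F)) = sqrt(-1*67789 + 14**2) = sqrt(-67789 + 196) = sqrt(-67593) = I*sqrt(67593)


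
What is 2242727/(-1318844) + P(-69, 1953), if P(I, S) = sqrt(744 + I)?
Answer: -2242727/1318844 + 15*sqrt(3) ≈ 24.280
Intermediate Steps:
2242727/(-1318844) + P(-69, 1953) = 2242727/(-1318844) + sqrt(744 - 69) = 2242727*(-1/1318844) + sqrt(675) = -2242727/1318844 + 15*sqrt(3)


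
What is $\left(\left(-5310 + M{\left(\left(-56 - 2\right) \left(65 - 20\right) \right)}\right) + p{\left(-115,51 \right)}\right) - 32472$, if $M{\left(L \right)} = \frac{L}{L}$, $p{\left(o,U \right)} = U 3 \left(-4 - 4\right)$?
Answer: $-39005$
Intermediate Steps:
$p{\left(o,U \right)} = - 24 U$ ($p{\left(o,U \right)} = 3 U \left(-8\right) = - 24 U$)
$M{\left(L \right)} = 1$
$\left(\left(-5310 + M{\left(\left(-56 - 2\right) \left(65 - 20\right) \right)}\right) + p{\left(-115,51 \right)}\right) - 32472 = \left(\left(-5310 + 1\right) - 1224\right) - 32472 = \left(-5309 - 1224\right) - 32472 = -6533 - 32472 = -39005$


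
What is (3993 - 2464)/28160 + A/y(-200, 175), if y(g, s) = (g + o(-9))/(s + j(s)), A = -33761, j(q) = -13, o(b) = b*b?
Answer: 2000196923/43520 ≈ 45960.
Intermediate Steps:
o(b) = b²
y(g, s) = (81 + g)/(-13 + s) (y(g, s) = (g + (-9)²)/(s - 13) = (g + 81)/(-13 + s) = (81 + g)/(-13 + s))
(3993 - 2464)/28160 + A/y(-200, 175) = (3993 - 2464)/28160 - 33761*(-13 + 175)/(81 - 200) = 1529*(1/28160) - 33761/(-119/162) = 139/2560 - 33761/((1/162)*(-119)) = 139/2560 - 33761/(-119/162) = 139/2560 - 33761*(-162/119) = 139/2560 + 781326/17 = 2000196923/43520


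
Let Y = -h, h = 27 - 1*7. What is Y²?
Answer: 400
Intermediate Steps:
h = 20 (h = 27 - 7 = 20)
Y = -20 (Y = -1*20 = -20)
Y² = (-20)² = 400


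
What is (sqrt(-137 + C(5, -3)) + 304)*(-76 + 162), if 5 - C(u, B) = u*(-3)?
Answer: 26144 + 258*I*sqrt(13) ≈ 26144.0 + 930.23*I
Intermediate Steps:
C(u, B) = 5 + 3*u (C(u, B) = 5 - u*(-3) = 5 - (-3)*u = 5 + 3*u)
(sqrt(-137 + C(5, -3)) + 304)*(-76 + 162) = (sqrt(-137 + (5 + 3*5)) + 304)*(-76 + 162) = (sqrt(-137 + (5 + 15)) + 304)*86 = (sqrt(-137 + 20) + 304)*86 = (sqrt(-117) + 304)*86 = (3*I*sqrt(13) + 304)*86 = (304 + 3*I*sqrt(13))*86 = 26144 + 258*I*sqrt(13)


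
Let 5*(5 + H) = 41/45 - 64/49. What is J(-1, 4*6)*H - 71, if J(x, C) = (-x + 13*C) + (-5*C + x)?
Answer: -3844669/3675 ≈ -1046.2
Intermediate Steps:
H = -55996/11025 (H = -5 + (41/45 - 64/49)/5 = -5 + (⅕)*(-871/2205) = -5 - 871/11025 = -55996/11025 ≈ -5.0790)
J(x, C) = 8*C (J(x, C) = (-x + 13*C) + (x - 5*C) = 8*C)
J(-1, 4*6)*H - 71 = (8*(4*6))*(-55996/11025) - 71 = (8*24)*(-55996/11025) - 71 = 192*(-55996/11025) - 71 = -3583744/3675 - 71 = -3844669/3675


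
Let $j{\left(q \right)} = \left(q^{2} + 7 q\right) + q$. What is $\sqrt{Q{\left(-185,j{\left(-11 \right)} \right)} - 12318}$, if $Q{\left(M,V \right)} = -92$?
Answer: $i \sqrt{12410} \approx 111.4 i$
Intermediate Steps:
$j{\left(q \right)} = q^{2} + 8 q$
$\sqrt{Q{\left(-185,j{\left(-11 \right)} \right)} - 12318} = \sqrt{-92 - 12318} = \sqrt{-12410} = i \sqrt{12410}$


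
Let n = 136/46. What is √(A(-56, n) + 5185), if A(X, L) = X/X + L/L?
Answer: √5187 ≈ 72.021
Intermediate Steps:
n = 68/23 (n = 136*(1/46) = 68/23 ≈ 2.9565)
A(X, L) = 2 (A(X, L) = 1 + 1 = 2)
√(A(-56, n) + 5185) = √(2 + 5185) = √5187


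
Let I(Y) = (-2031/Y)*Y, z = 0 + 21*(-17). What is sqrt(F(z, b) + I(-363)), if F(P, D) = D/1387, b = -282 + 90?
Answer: 3*I*sqrt(434160127)/1387 ≈ 45.068*I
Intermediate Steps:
z = -357 (z = 0 - 357 = -357)
b = -192
F(P, D) = D/1387 (F(P, D) = D*(1/1387) = D/1387)
I(Y) = -2031
sqrt(F(z, b) + I(-363)) = sqrt((1/1387)*(-192) - 2031) = sqrt(-192/1387 - 2031) = sqrt(-2817189/1387) = 3*I*sqrt(434160127)/1387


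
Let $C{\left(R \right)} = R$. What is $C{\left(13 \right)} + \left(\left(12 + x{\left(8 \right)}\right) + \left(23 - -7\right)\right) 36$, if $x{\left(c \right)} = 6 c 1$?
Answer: $3253$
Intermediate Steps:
$x{\left(c \right)} = 6 c$
$C{\left(13 \right)} + \left(\left(12 + x{\left(8 \right)}\right) + \left(23 - -7\right)\right) 36 = 13 + \left(\left(12 + 6 \cdot 8\right) + \left(23 - -7\right)\right) 36 = 13 + \left(\left(12 + 48\right) + \left(23 + 7\right)\right) 36 = 13 + \left(60 + 30\right) 36 = 13 + 90 \cdot 36 = 13 + 3240 = 3253$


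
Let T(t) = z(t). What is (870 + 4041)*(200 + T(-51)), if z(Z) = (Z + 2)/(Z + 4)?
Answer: 46404039/47 ≈ 9.8732e+5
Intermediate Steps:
z(Z) = (2 + Z)/(4 + Z)
T(t) = (2 + t)/(4 + t)
(870 + 4041)*(200 + T(-51)) = (870 + 4041)*(200 + (2 - 51)/(4 - 51)) = 4911*(200 - 49/(-47)) = 4911*(200 - 1/47*(-49)) = 4911*(200 + 49/47) = 4911*(9449/47) = 46404039/47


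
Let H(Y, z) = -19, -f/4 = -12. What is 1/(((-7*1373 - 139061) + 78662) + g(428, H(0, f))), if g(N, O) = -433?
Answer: -1/70443 ≈ -1.4196e-5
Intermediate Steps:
f = 48 (f = -4*(-12) = 48)
1/(((-7*1373 - 139061) + 78662) + g(428, H(0, f))) = 1/(((-7*1373 - 139061) + 78662) - 433) = 1/(((-9611 - 139061) + 78662) - 433) = 1/((-148672 + 78662) - 433) = 1/(-70010 - 433) = 1/(-70443) = -1/70443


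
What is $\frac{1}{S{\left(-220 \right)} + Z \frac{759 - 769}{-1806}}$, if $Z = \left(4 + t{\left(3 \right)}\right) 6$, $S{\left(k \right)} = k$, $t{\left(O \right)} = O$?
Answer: $- \frac{43}{9450} \approx -0.0045503$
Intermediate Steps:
$Z = 42$ ($Z = \left(4 + 3\right) 6 = 7 \cdot 6 = 42$)
$\frac{1}{S{\left(-220 \right)} + Z \frac{759 - 769}{-1806}} = \frac{1}{-220 + 42 \frac{759 - 769}{-1806}} = \frac{1}{-220 + 42 \left(759 - 769\right) \left(- \frac{1}{1806}\right)} = \frac{1}{-220 + 42 \left(\left(-10\right) \left(- \frac{1}{1806}\right)\right)} = \frac{1}{-220 + 42 \cdot \frac{5}{903}} = \frac{1}{-220 + \frac{10}{43}} = \frac{1}{- \frac{9450}{43}} = - \frac{43}{9450}$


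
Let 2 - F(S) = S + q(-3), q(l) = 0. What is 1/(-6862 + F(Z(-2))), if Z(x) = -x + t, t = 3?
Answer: -1/6865 ≈ -0.00014567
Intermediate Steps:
Z(x) = 3 - x (Z(x) = -x + 3 = 3 - x)
F(S) = 2 - S (F(S) = 2 - (S + 0) = 2 - S)
1/(-6862 + F(Z(-2))) = 1/(-6862 + (2 - (3 - 1*(-2)))) = 1/(-6862 + (2 - (3 + 2))) = 1/(-6862 + (2 - 1*5)) = 1/(-6862 + (2 - 5)) = 1/(-6862 - 3) = 1/(-6865) = -1/6865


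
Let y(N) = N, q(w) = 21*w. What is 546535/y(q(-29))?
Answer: -546535/609 ≈ -897.43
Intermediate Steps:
546535/y(q(-29)) = 546535/((21*(-29))) = 546535/(-609) = 546535*(-1/609) = -546535/609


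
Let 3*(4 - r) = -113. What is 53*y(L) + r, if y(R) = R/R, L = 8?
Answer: 284/3 ≈ 94.667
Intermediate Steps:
r = 125/3 (r = 4 - ⅓*(-113) = 4 + 113/3 = 125/3 ≈ 41.667)
y(R) = 1
53*y(L) + r = 53*1 + 125/3 = 53 + 125/3 = 284/3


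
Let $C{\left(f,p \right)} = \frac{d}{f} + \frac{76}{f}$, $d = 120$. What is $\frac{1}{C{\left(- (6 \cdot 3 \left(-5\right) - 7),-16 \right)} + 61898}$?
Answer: $\frac{97}{6004302} \approx 1.6155 \cdot 10^{-5}$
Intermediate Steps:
$C{\left(f,p \right)} = \frac{196}{f}$ ($C{\left(f,p \right)} = \frac{120}{f} + \frac{76}{f} = \frac{196}{f}$)
$\frac{1}{C{\left(- (6 \cdot 3 \left(-5\right) - 7),-16 \right)} + 61898} = \frac{1}{\frac{196}{\left(-1\right) \left(6 \cdot 3 \left(-5\right) - 7\right)} + 61898} = \frac{1}{\frac{196}{\left(-1\right) \left(18 \left(-5\right) - 7\right)} + 61898} = \frac{1}{\frac{196}{\left(-1\right) \left(-90 - 7\right)} + 61898} = \frac{1}{\frac{196}{\left(-1\right) \left(-97\right)} + 61898} = \frac{1}{\frac{196}{97} + 61898} = \frac{1}{\frac{6004302}{97}} = \frac{97}{6004302}$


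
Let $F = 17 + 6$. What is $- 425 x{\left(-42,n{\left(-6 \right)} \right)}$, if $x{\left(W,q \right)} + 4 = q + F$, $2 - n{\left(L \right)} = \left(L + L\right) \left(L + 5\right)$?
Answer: $-3825$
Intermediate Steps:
$F = 23$
$n{\left(L \right)} = 2 - 2 L \left(5 + L\right)$ ($n{\left(L \right)} = 2 - \left(L + L\right) \left(L + 5\right) = 2 - 2 L \left(5 + L\right)$)
$x{\left(W,q \right)} = 19 + q$ ($x{\left(W,q \right)} = -4 + \left(q + 23\right) = -4 + \left(23 + q\right) = 19 + q$)
$- 425 x{\left(-42,n{\left(-6 \right)} \right)} = - 425 \left(19 - \left(-62 + 72\right)\right) = - 425 \left(19 + \left(2 + 60 - 72\right)\right) = - 425 \left(19 - 10\right) = \left(-425\right) 9 = -3825$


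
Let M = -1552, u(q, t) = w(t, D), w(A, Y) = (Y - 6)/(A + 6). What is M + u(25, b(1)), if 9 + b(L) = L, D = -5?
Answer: -3093/2 ≈ -1546.5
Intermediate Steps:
w(A, Y) = (-6 + Y)/(6 + A)
b(L) = -9 + L
u(q, t) = -11/(6 + t) (u(q, t) = (-6 - 5)/(6 + t) = -11/(6 + t))
M + u(25, b(1)) = -1552 - 11/(6 + (-9 + 1)) = -1552 - 11/(6 - 8) = -1552 - 11/(-2) = -1552 - 11*(-1/2) = -1552 + 11/2 = -3093/2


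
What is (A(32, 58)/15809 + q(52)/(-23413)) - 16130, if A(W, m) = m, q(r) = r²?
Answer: -459256688984/28472009 ≈ -16130.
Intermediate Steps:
(A(32, 58)/15809 + q(52)/(-23413)) - 16130 = (58/15809 + 52²/(-23413)) - 16130 = (58*(1/15809) + 2704*(-1/23413)) - 16130 = (58/15809 - 208/1801) - 16130 = -3183814/28472009 - 16130 = -459256688984/28472009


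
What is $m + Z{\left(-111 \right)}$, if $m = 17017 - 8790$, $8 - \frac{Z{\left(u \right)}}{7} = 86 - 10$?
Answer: $7751$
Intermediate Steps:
$Z{\left(u \right)} = -476$ ($Z{\left(u \right)} = 56 - 7 \left(86 - 10\right) = 56 - 532 = -476$)
$m = 8227$
$m + Z{\left(-111 \right)} = 8227 - 476 = 7751$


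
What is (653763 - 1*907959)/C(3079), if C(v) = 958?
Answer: -127098/479 ≈ -265.34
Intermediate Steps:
(653763 - 1*907959)/C(3079) = (653763 - 1*907959)/958 = (653763 - 907959)*(1/958) = -254196*1/958 = -127098/479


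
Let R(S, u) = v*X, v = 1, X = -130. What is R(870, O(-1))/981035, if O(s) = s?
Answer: -26/196207 ≈ -0.00013251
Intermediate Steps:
R(S, u) = -130 (R(S, u) = 1*(-130) = -130)
R(870, O(-1))/981035 = -130/981035 = -130*1/981035 = -26/196207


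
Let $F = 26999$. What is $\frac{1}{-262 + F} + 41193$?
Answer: $\frac{1101377242}{26737} \approx 41193.0$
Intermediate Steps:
$\frac{1}{-262 + F} + 41193 = \frac{1}{-262 + 26999} + 41193 = \frac{1}{26737} + 41193 = \frac{1101377242}{26737}$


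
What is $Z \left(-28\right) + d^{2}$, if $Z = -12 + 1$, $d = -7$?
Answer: $357$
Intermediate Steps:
$Z = -11$
$Z \left(-28\right) + d^{2} = \left(-11\right) \left(-28\right) + \left(-7\right)^{2} = 308 + 49 = 357$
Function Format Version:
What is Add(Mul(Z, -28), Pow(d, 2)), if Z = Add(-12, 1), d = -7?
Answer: 357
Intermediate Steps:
Z = -11
Add(Mul(Z, -28), Pow(d, 2)) = Add(Mul(-11, -28), Pow(-7, 2)) = Add(308, 49) = 357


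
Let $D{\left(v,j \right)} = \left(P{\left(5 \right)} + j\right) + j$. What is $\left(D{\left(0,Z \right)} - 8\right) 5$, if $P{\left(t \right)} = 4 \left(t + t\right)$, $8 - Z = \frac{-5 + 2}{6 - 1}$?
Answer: $246$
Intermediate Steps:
$Z = \frac{43}{5}$ ($Z = 8 - \frac{-5 + 2}{6 - 1} = 8 - - \frac{3}{5} = 8 + \frac{3}{5} = \frac{43}{5} \approx 8.6$)
$P{\left(t \right)} = 8 t$ ($P{\left(t \right)} = 4 \cdot 2 t = 8 t$)
$D{\left(v,j \right)} = 40 + 2 j$ ($D{\left(v,j \right)} = \left(8 \cdot 5 + j\right) + j = \left(40 + j\right) + j = 40 + 2 j$)
$\left(D{\left(0,Z \right)} - 8\right) 5 = \left(\left(40 + 2 \cdot \frac{43}{5}\right) - 8\right) 5 = \left(\left(40 + \frac{86}{5}\right) - 8\right) 5 = \left(\frac{286}{5} - 8\right) 5 = \frac{246}{5} \cdot 5 = 246$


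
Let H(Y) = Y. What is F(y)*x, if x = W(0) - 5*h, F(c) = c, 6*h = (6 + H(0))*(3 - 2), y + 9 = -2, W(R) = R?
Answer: 55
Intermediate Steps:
y = -11 (y = -9 - 2 = -11)
h = 1 (h = ((6 + 0)*(3 - 2))/6 = (6*1)/6 = (1/6)*6 = 1)
x = -5 (x = 0 - 5*1 = 0 - 5 = -5)
F(y)*x = -11*(-5) = 55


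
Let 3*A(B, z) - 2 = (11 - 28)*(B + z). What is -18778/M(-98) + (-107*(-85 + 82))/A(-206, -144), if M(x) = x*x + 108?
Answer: -2133625/1204288 ≈ -1.7717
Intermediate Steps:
A(B, z) = ⅔ - 17*B/3 - 17*z/3 (A(B, z) = ⅔ + ((11 - 28)*(B + z))/3 = ⅔ + (-17*(B + z))/3 = ⅔ + (-17*B - 17*z)/3 = ⅔ + (-17*B/3 - 17*z/3) = ⅔ - 17*B/3 - 17*z/3)
M(x) = 108 + x² (M(x) = x² + 108 = 108 + x²)
-18778/M(-98) + (-107*(-85 + 82))/A(-206, -144) = -18778/(108 + (-98)²) + (-107*(-85 + 82))/(⅔ - 17/3*(-206) - 17/3*(-144)) = -18778/(108 + 9604) + (-107*(-3))/(⅔ + 3502/3 + 816) = -18778/9712 + 321/1984 = -18778*1/9712 + 321*(1/1984) = -9389/4856 + 321/1984 = -2133625/1204288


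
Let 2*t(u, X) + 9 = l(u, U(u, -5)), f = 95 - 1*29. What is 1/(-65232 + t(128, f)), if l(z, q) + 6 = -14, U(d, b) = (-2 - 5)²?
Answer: -2/130493 ≈ -1.5326e-5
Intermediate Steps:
U(d, b) = 49 (U(d, b) = (-7)² = 49)
l(z, q) = -20 (l(z, q) = -6 - 14 = -20)
f = 66 (f = 95 - 29 = 66)
t(u, X) = -29/2 (t(u, X) = -9/2 + (½)*(-20) = -9/2 - 10 = -29/2)
1/(-65232 + t(128, f)) = 1/(-65232 - 29/2) = 1/(-130493/2) = -2/130493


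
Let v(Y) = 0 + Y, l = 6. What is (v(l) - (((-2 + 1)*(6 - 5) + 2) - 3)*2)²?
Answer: 100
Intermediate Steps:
v(Y) = Y
(v(l) - (((-2 + 1)*(6 - 5) + 2) - 3)*2)² = (6 - (((-2 + 1)*(6 - 5) + 2) - 3)*2)² = (6 - ((-1*1 + 2) - 3)*2)² = (6 - ((-1 + 2) - 3)*2)² = (6 - (1 - 3)*2)² = (6 - 1*(-2)*2)² = (6 + 2*2)² = (6 + 4)² = 10² = 100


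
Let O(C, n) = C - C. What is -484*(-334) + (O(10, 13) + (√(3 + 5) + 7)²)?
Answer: 161713 + 28*√2 ≈ 1.6175e+5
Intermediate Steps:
O(C, n) = 0
-484*(-334) + (O(10, 13) + (√(3 + 5) + 7)²) = -484*(-334) + (0 + (√(3 + 5) + 7)²) = 161656 + (0 + (√8 + 7)²) = 161656 + (0 + (2*√2 + 7)²) = 161656 + (0 + (7 + 2*√2)²) = 161656 + (7 + 2*√2)²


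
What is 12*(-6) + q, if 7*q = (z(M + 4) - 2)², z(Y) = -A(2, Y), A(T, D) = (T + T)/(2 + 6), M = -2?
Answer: -1991/28 ≈ -71.107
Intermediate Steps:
A(T, D) = T/4 (A(T, D) = (2*T)/8 = (2*T)*(⅛) = T/4)
z(Y) = -½ (z(Y) = -2/4 = -1*½ = -½)
q = 25/28 (q = (-½ - 2)²/7 = (-5/2)²/7 = (⅐)*(25/4) = 25/28 ≈ 0.89286)
12*(-6) + q = 12*(-6) + 25/28 = -72 + 25/28 = -1991/28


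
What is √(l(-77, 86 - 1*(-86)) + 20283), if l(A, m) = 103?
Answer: √20386 ≈ 142.78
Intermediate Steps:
√(l(-77, 86 - 1*(-86)) + 20283) = √(103 + 20283) = √20386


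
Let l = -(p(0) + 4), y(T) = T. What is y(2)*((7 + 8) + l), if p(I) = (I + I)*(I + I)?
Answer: 22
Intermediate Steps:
p(I) = 4*I² (p(I) = (2*I)*(2*I) = 4*I²)
l = -4 (l = -(4*0² + 4) = -(4*0 + 4) = -(0 + 4) = -1*4 = -4)
y(2)*((7 + 8) + l) = 2*((7 + 8) - 4) = 2*(15 - 4) = 2*11 = 22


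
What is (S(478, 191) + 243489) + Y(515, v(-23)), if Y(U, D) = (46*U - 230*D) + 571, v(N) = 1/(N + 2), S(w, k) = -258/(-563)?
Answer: 3165743158/11823 ≈ 2.6776e+5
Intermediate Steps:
S(w, k) = 258/563 (S(w, k) = -258*(-1/563) = 258/563)
v(N) = 1/(2 + N)
Y(U, D) = 571 - 230*D + 46*U (Y(U, D) = (-230*D + 46*U) + 571 = 571 - 230*D + 46*U)
(S(478, 191) + 243489) + Y(515, v(-23)) = (258/563 + 243489) + (571 - 230/(2 - 23) + 46*515) = 137084565/563 + (571 - 230/(-21) + 23690) = 137084565/563 + (571 - 230*(-1/21) + 23690) = 137084565/563 + (571 + 230/21 + 23690) = 137084565/563 + 509711/21 = 3165743158/11823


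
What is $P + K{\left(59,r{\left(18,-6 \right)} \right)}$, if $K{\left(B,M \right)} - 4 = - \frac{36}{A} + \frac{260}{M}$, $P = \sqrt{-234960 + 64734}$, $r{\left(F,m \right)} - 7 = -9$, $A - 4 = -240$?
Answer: $- \frac{7425}{59} + 21 i \sqrt{386} \approx -125.85 + 412.58 i$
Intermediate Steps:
$A = -236$ ($A = 4 - 240 = -236$)
$r{\left(F,m \right)} = -2$ ($r{\left(F,m \right)} = 7 - 9 = -2$)
$P = 21 i \sqrt{386}$ ($P = \sqrt{-170226} = 21 i \sqrt{386} \approx 412.58 i$)
$K{\left(B,M \right)} = \frac{245}{59} + \frac{260}{M}$ ($K{\left(B,M \right)} = 4 + \left(- \frac{36}{-236} + \frac{260}{M}\right) = 4 + \left(\left(-36\right) \left(- \frac{1}{236}\right) + \frac{260}{M}\right) = 4 + \left(\frac{9}{59} + \frac{260}{M}\right) = \frac{245}{59} + \frac{260}{M}$)
$P + K{\left(59,r{\left(18,-6 \right)} \right)} = 21 i \sqrt{386} + \left(\frac{245}{59} + \frac{260}{-2}\right) = 21 i \sqrt{386} + \left(\frac{245}{59} + 260 \left(- \frac{1}{2}\right)\right) = 21 i \sqrt{386} + \left(\frac{245}{59} - 130\right) = 21 i \sqrt{386} - \frac{7425}{59} = - \frac{7425}{59} + 21 i \sqrt{386}$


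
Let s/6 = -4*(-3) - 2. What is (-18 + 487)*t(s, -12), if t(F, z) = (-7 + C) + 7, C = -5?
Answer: -2345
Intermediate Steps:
s = 60 (s = 6*(-4*(-3) - 2) = 6*(12 - 2) = 6*10 = 60)
t(F, z) = -5 (t(F, z) = (-7 - 5) + 7 = -12 + 7 = -5)
(-18 + 487)*t(s, -12) = (-18 + 487)*(-5) = 469*(-5) = -2345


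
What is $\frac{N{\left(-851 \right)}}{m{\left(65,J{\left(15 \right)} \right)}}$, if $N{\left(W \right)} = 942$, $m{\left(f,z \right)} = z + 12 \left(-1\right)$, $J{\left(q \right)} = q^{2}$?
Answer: $\frac{314}{71} \approx 4.4225$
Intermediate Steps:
$m{\left(f,z \right)} = -12 + z$ ($m{\left(f,z \right)} = z - 12 = -12 + z$)
$\frac{N{\left(-851 \right)}}{m{\left(65,J{\left(15 \right)} \right)}} = \frac{942}{-12 + 15^{2}} = \frac{942}{-12 + 225} = \frac{942}{213} = 942 \cdot \frac{1}{213} = \frac{314}{71}$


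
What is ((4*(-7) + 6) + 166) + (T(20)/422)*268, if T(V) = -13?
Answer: 28642/211 ≈ 135.74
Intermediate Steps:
((4*(-7) + 6) + 166) + (T(20)/422)*268 = ((4*(-7) + 6) + 166) - 13/422*268 = ((-28 + 6) + 166) - 13*1/422*268 = (-22 + 166) - 13/422*268 = 144 - 1742/211 = 28642/211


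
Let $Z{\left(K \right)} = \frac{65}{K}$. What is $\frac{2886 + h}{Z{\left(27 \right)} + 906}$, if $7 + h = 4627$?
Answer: $\frac{202662}{24527} \approx 8.2628$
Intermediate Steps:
$h = 4620$ ($h = -7 + 4627 = 4620$)
$\frac{2886 + h}{Z{\left(27 \right)} + 906} = \frac{2886 + 4620}{\frac{65}{27} + 906} = \frac{7506}{65 \cdot \frac{1}{27} + 906} = \frac{7506}{\frac{65}{27} + 906} = \frac{7506}{\frac{24527}{27}} = 7506 \cdot \frac{27}{24527} = \frac{202662}{24527}$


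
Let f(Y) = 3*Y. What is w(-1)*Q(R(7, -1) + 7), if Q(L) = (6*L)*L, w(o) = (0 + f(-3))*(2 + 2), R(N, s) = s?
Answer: -7776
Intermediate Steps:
w(o) = -36 (w(o) = (0 + 3*(-3))*(2 + 2) = (0 - 9)*4 = -9*4 = -36)
Q(L) = 6*L²
w(-1)*Q(R(7, -1) + 7) = -216*(-1 + 7)² = -216*6² = -216*36 = -36*216 = -7776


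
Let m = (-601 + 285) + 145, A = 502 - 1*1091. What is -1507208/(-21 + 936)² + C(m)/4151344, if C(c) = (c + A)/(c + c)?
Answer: -173803806307/96544693900 ≈ -1.8002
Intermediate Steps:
A = -589 (A = 502 - 1091 = -589)
m = -171 (m = -316 + 145 = -171)
C(c) = (-589 + c)/(2*c) (C(c) = (c - 589)/(c + c) = (-589 + c)/((2*c)) = (-589 + c)*(1/(2*c)) = (-589 + c)/(2*c))
-1507208/(-21 + 936)² + C(m)/4151344 = -1507208/(-21 + 936)² + ((½)*(-589 - 171)/(-171))/4151344 = -1507208/(915²) + ((½)*(-1/171)*(-760))*(1/4151344) = -1507208/837225 + (20/9)*(1/4151344) = -1507208*1/837225 + 5/9340524 = -1507208/837225 + 5/9340524 = -173803806307/96544693900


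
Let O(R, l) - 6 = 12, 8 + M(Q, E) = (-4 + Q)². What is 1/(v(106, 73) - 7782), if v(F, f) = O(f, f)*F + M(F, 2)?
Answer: 1/4522 ≈ 0.00022114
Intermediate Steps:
M(Q, E) = -8 + (-4 + Q)²
O(R, l) = 18 (O(R, l) = 6 + 12 = 18)
v(F, f) = -8 + (-4 + F)² + 18*F (v(F, f) = 18*F + (-8 + (-4 + F)²) = -8 + (-4 + F)² + 18*F)
1/(v(106, 73) - 7782) = 1/((8 + 106² + 10*106) - 7782) = 1/((8 + 11236 + 1060) - 7782) = 1/(12304 - 7782) = 1/4522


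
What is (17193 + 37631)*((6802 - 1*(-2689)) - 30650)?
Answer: -1160021016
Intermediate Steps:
(17193 + 37631)*((6802 - 1*(-2689)) - 30650) = 54824*((6802 + 2689) - 30650) = 54824*(9491 - 30650) = 54824*(-21159) = -1160021016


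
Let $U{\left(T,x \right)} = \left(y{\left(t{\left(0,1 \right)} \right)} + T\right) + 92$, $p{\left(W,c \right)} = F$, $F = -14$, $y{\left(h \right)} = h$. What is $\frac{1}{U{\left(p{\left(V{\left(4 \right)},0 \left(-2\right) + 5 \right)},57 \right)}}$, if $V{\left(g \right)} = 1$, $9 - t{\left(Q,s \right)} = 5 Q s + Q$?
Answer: $\frac{1}{87} \approx 0.011494$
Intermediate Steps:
$t{\left(Q,s \right)} = 9 - Q - 5 Q s$ ($t{\left(Q,s \right)} = 9 - \left(5 Q s + Q\right) = 9 - \left(Q + 5 Q s\right) = 9 - Q - 5 Q s$)
$p{\left(W,c \right)} = -14$
$U{\left(T,x \right)} = 101 + T$ ($U{\left(T,x \right)} = \left(\left(9 - 0 - 0 \cdot 1\right) + T\right) + 92 = \left(\left(9 + 0 + 0\right) + T\right) + 92 = \left(9 + T\right) + 92 = 101 + T$)
$\frac{1}{U{\left(p{\left(V{\left(4 \right)},0 \left(-2\right) + 5 \right)},57 \right)}} = \frac{1}{101 - 14} = \frac{1}{87}$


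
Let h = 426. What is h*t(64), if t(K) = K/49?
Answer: 27264/49 ≈ 556.41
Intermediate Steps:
t(K) = K/49 (t(K) = K*(1/49) = K/49)
h*t(64) = 426*((1/49)*64) = 426*(64/49) = 27264/49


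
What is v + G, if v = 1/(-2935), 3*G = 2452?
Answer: 7196617/8805 ≈ 817.33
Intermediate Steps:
G = 2452/3 (G = (⅓)*2452 = 2452/3 ≈ 817.33)
v = -1/2935 ≈ -0.00034072
v + G = -1/2935 + 2452/3 = 7196617/8805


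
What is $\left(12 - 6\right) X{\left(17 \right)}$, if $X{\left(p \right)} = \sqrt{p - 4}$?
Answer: $6 \sqrt{13} \approx 21.633$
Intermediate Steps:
$X{\left(p \right)} = \sqrt{-4 + p}$
$\left(12 - 6\right) X{\left(17 \right)} = \left(12 - 6\right) \sqrt{-4 + 17} = \left(12 - 6\right) \sqrt{13} = 6 \sqrt{13}$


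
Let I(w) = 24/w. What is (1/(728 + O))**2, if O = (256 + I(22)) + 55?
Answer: 121/130896481 ≈ 9.2439e-7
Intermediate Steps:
O = 3433/11 (O = (256 + 24/22) + 55 = (256 + 24*(1/22)) + 55 = (256 + 12/11) + 55 = 2828/11 + 55 = 3433/11 ≈ 312.09)
(1/(728 + O))**2 = (1/(728 + 3433/11))**2 = (1/(11441/11))**2 = (11/11441)**2 = 121/130896481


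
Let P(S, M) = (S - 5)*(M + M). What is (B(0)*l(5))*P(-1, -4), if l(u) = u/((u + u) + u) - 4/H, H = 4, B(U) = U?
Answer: 0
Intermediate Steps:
P(S, M) = 2*M*(-5 + S) (P(S, M) = (-5 + S)*(2*M) = 2*M*(-5 + S))
l(u) = -⅔ (l(u) = u/((u + u) + u) - 4/4 = u/(2*u + u) - 4*¼ = u/((3*u)) - 1 = u*(1/(3*u)) - 1 = ⅓ - 1 = -⅔)
(B(0)*l(5))*P(-1, -4) = (0*(-⅔))*(2*(-4)*(-5 - 1)) = 0*(2*(-4)*(-6)) = 0*48 = 0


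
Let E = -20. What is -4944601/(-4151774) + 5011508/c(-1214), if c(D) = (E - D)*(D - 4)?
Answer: -3403938734425/1509472928502 ≈ -2.2551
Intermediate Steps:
c(D) = (-20 - D)*(-4 + D) (c(D) = (-20 - D)*(D - 4) = (-20 - D)*(-4 + D))
-4944601/(-4151774) + 5011508/c(-1214) = -4944601/(-4151774) + 5011508/(80 - 1*(-1214)² - 16*(-1214)) = -4944601*(-1/4151774) + 5011508/(80 - 1*1473796 + 19424) = 4944601/4151774 + 5011508/(80 - 1473796 + 19424) = 4944601/4151774 + 5011508/(-1454292) = 4944601/4151774 + 5011508*(-1/1454292) = 4944601/4151774 - 1252877/363573 = -3403938734425/1509472928502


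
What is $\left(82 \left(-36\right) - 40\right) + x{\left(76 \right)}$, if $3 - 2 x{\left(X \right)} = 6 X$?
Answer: $- \frac{6437}{2} \approx -3218.5$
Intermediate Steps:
$x{\left(X \right)} = \frac{3}{2} - 3 X$ ($x{\left(X \right)} = \frac{3}{2} - \frac{6 X}{2} = \frac{3}{2} - 3 X$)
$\left(82 \left(-36\right) - 40\right) + x{\left(76 \right)} = \left(82 \left(-36\right) - 40\right) + \left(\frac{3}{2} - 228\right) = \left(-2952 - 40\right) + \left(\frac{3}{2} - 228\right) = -2992 - \frac{453}{2} = - \frac{6437}{2}$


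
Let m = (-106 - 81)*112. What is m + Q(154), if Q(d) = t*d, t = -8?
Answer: -22176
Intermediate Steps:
Q(d) = -8*d
m = -20944 (m = -187*112 = -20944)
m + Q(154) = -20944 - 8*154 = -20944 - 1232 = -22176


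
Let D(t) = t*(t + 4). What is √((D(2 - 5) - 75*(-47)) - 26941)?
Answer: I*√23419 ≈ 153.03*I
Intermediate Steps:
D(t) = t*(4 + t)
√((D(2 - 5) - 75*(-47)) - 26941) = √(((2 - 5)*(4 + (2 - 5)) - 75*(-47)) - 26941) = √((-3*(4 - 3) + 3525) - 26941) = √((-3*1 + 3525) - 26941) = √((-3 + 3525) - 26941) = √(3522 - 26941) = √(-23419) = I*√23419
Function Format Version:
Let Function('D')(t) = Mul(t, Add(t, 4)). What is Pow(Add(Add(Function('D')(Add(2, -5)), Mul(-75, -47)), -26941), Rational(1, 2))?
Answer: Mul(I, Pow(23419, Rational(1, 2))) ≈ Mul(153.03, I)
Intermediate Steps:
Function('D')(t) = Mul(t, Add(4, t))
Pow(Add(Add(Function('D')(Add(2, -5)), Mul(-75, -47)), -26941), Rational(1, 2)) = Pow(Add(Add(Mul(Add(2, -5), Add(4, Add(2, -5))), Mul(-75, -47)), -26941), Rational(1, 2)) = Pow(Add(Add(Mul(-3, Add(4, -3)), 3525), -26941), Rational(1, 2)) = Pow(Add(Add(Mul(-3, 1), 3525), -26941), Rational(1, 2)) = Pow(Add(Add(-3, 3525), -26941), Rational(1, 2)) = Pow(Add(3522, -26941), Rational(1, 2)) = Pow(-23419, Rational(1, 2)) = Mul(I, Pow(23419, Rational(1, 2)))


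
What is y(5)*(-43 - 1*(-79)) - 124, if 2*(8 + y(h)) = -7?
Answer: -538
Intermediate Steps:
y(h) = -23/2 (y(h) = -8 + (1/2)*(-7) = -8 - 7/2 = -23/2)
y(5)*(-43 - 1*(-79)) - 124 = -23*(-43 - 1*(-79))/2 - 124 = -23*(-43 + 79)/2 - 124 = -23/2*36 - 124 = -414 - 124 = -538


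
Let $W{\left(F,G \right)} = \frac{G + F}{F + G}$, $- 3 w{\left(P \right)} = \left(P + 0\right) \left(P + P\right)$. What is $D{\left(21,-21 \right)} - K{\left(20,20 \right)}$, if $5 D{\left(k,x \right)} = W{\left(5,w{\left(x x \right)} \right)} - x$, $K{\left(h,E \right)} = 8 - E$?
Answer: $\frac{82}{5} \approx 16.4$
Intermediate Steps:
$w{\left(P \right)} = - \frac{2 P^{2}}{3}$ ($w{\left(P \right)} = - \frac{\left(P + 0\right) \left(P + P\right)}{3} = - \frac{P 2 P}{3} = - \frac{2 P^{2}}{3}$)
$W{\left(F,G \right)} = 1$ ($W{\left(F,G \right)} = \frac{F + G}{F + G} = 1$)
$D{\left(k,x \right)} = \frac{1}{5} - \frac{x}{5}$ ($D{\left(k,x \right)} = \frac{1 - x}{5} = \frac{1}{5} - \frac{x}{5}$)
$D{\left(21,-21 \right)} - K{\left(20,20 \right)} = \left(\frac{1}{5} - - \frac{21}{5}\right) - \left(8 - 20\right) = \left(\frac{1}{5} + \frac{21}{5}\right) - \left(8 - 20\right) = \frac{22}{5} - -12 = \frac{22}{5} + 12 = \frac{82}{5}$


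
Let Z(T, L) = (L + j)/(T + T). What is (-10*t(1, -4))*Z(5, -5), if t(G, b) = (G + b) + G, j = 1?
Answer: -8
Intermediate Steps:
t(G, b) = b + 2*G
Z(T, L) = (1 + L)/(2*T) (Z(T, L) = (L + 1)/(T + T) = (1 + L)/((2*T)) = (1 + L)*(1/(2*T)) = (1 + L)/(2*T))
(-10*t(1, -4))*Z(5, -5) = (-10*(-4 + 2*1))*((½)*(1 - 5)/5) = (-10*(-4 + 2))*((½)*(⅕)*(-4)) = -10*(-2)*(-⅖) = 20*(-⅖) = -8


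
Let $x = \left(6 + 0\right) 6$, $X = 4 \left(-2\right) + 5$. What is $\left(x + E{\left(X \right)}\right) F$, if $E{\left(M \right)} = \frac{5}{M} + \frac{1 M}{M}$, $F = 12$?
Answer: $424$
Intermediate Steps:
$X = -3$ ($X = -8 + 5 = -3$)
$E{\left(M \right)} = 1 + \frac{5}{M}$ ($E{\left(M \right)} = \frac{5}{M} + \frac{M}{M} = \frac{5}{M} + 1 = 1 + \frac{5}{M}$)
$x = 36$ ($x = 6 \cdot 6 = 36$)
$\left(x + E{\left(X \right)}\right) F = \left(36 + \frac{5 - 3}{-3}\right) 12 = \left(36 - \frac{2}{3}\right) 12 = \frac{106}{3} \cdot 12 = 424$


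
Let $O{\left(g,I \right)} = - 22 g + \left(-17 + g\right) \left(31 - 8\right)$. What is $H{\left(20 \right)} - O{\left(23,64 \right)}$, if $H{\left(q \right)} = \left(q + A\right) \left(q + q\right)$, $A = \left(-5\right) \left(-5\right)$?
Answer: $2168$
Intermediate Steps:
$A = 25$
$H{\left(q \right)} = 2 q \left(25 + q\right)$ ($H{\left(q \right)} = \left(q + 25\right) \left(q + q\right) = \left(25 + q\right) 2 q = 2 q \left(25 + q\right)$)
$O{\left(g,I \right)} = -391 + g$ ($O{\left(g,I \right)} = - 22 g + \left(-17 + g\right) 23 = - 22 g + \left(-391 + 23 g\right) = -391 + g$)
$H{\left(20 \right)} - O{\left(23,64 \right)} = 2 \cdot 20 \left(25 + 20\right) - \left(-391 + 23\right) = 2 \cdot 20 \cdot 45 - -368 = 1800 + 368 = 2168$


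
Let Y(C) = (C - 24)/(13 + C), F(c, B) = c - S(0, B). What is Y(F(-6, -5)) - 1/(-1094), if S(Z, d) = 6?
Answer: -39383/1094 ≈ -35.999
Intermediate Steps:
F(c, B) = -6 + c (F(c, B) = c - 1*6 = c - 6 = -6 + c)
Y(C) = (-24 + C)/(13 + C)
Y(F(-6, -5)) - 1/(-1094) = (-24 + (-6 - 6))/(13 + (-6 - 6)) - 1/(-1094) = (-24 - 12)/(13 - 12) - 1*(-1/1094) = -36/1 + 1/1094 = 1*(-36) + 1/1094 = -36 + 1/1094 = -39383/1094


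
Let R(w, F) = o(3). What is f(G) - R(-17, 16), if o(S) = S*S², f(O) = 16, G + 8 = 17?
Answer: -11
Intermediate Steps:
G = 9 (G = -8 + 17 = 9)
o(S) = S³
R(w, F) = 27 (R(w, F) = 3³ = 27)
f(G) - R(-17, 16) = 16 - 1*27 = 16 - 27 = -11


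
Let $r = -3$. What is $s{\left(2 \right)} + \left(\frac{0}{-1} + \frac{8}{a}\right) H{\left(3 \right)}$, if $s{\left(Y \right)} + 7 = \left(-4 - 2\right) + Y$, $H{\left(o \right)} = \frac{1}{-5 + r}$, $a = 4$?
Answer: $- \frac{45}{4} \approx -11.25$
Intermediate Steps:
$H{\left(o \right)} = - \frac{1}{8}$ ($H{\left(o \right)} = \frac{1}{-5 - 3} = \frac{1}{-8} = - \frac{1}{8}$)
$s{\left(Y \right)} = -13 + Y$ ($s{\left(Y \right)} = -7 + \left(\left(-4 - 2\right) + Y\right) = -7 + \left(-6 + Y\right) = -13 + Y$)
$s{\left(2 \right)} + \left(\frac{0}{-1} + \frac{8}{a}\right) H{\left(3 \right)} = \left(-13 + 2\right) + \left(\frac{0}{-1} + \frac{8}{4}\right) \left(- \frac{1}{8}\right) = -11 + \left(0 \left(-1\right) + 8 \cdot \frac{1}{4}\right) \left(- \frac{1}{8}\right) = -11 + \left(0 + 2\right) \left(- \frac{1}{8}\right) = -11 + 2 \left(- \frac{1}{8}\right) = -11 - \frac{1}{4} = - \frac{45}{4}$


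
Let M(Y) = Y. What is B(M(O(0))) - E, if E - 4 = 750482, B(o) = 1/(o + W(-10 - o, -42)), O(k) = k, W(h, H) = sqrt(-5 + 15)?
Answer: -750486 + sqrt(10)/10 ≈ -7.5049e+5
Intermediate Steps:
W(h, H) = sqrt(10)
B(o) = 1/(o + sqrt(10))
E = 750486 (E = 4 + 750482 = 750486)
B(M(O(0))) - E = 1/(0 + sqrt(10)) - 1*750486 = 1/(sqrt(10)) - 750486 = sqrt(10)/10 - 750486 = -750486 + sqrt(10)/10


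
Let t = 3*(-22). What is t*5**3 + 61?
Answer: -8189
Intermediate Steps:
t = -66
t*5**3 + 61 = -66*5**3 + 61 = -66*125 + 61 = -8250 + 61 = -8189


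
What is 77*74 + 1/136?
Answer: 774929/136 ≈ 5698.0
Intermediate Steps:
77*74 + 1/136 = 5698 + 1/136 = 774929/136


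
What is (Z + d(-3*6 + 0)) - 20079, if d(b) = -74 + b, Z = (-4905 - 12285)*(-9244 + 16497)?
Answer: -124699241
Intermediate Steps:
Z = -124679070 (Z = -17190*7253 = -124679070)
(Z + d(-3*6 + 0)) - 20079 = (-124679070 + (-74 + (-3*6 + 0))) - 20079 = (-124679070 + (-74 + (-18 + 0))) - 20079 = (-124679070 + (-74 - 18)) - 20079 = (-124679070 - 92) - 20079 = -124679162 - 20079 = -124699241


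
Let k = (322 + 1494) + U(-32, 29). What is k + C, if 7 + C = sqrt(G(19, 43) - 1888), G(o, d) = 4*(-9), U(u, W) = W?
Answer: 1838 + 2*I*sqrt(481) ≈ 1838.0 + 43.863*I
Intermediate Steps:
G(o, d) = -36
k = 1845 (k = (322 + 1494) + 29 = 1816 + 29 = 1845)
C = -7 + 2*I*sqrt(481) (C = -7 + sqrt(-36 - 1888) = -7 + sqrt(-1924) = -7 + 2*I*sqrt(481) ≈ -7.0 + 43.863*I)
k + C = 1845 + (-7 + 2*I*sqrt(481)) = 1838 + 2*I*sqrt(481)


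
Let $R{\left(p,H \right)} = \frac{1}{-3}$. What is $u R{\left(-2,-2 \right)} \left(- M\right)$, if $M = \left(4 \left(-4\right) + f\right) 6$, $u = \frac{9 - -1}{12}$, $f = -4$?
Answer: $- \frac{100}{3} \approx -33.333$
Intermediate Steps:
$R{\left(p,H \right)} = - \frac{1}{3}$
$u = \frac{5}{6}$ ($u = \left(9 + 1\right) \frac{1}{12} = 10 \cdot \frac{1}{12} = \frac{5}{6} \approx 0.83333$)
$M = -120$ ($M = \left(4 \left(-4\right) - 4\right) 6 = \left(-16 - 4\right) 6 = \left(-20\right) 6 = -120$)
$u R{\left(-2,-2 \right)} \left(- M\right) = \frac{5}{6} \left(- \frac{1}{3}\right) \left(\left(-1\right) \left(-120\right)\right) = \left(- \frac{5}{18}\right) 120 = - \frac{100}{3}$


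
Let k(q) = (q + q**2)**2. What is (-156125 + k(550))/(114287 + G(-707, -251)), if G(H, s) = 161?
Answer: 91839146375/114448 ≈ 8.0245e+5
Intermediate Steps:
(-156125 + k(550))/(114287 + G(-707, -251)) = (-156125 + 550**2*(1 + 550)**2)/(114287 + 161) = (-156125 + 302500*551**2)/114448 = (-156125 + 302500*303601)*(1/114448) = (-156125 + 91839302500)*(1/114448) = 91839146375*(1/114448) = 91839146375/114448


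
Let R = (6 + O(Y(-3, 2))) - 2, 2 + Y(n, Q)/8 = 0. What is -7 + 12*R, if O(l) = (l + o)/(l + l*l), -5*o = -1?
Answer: 4021/100 ≈ 40.210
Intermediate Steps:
o = ⅕ (o = -⅕*(-1) = ⅕ ≈ 0.20000)
Y(n, Q) = -16 (Y(n, Q) = -16 + 8*0 = -16 + 0 = -16)
O(l) = (⅕ + l)/(l + l²) (O(l) = (l + ⅕)/(l + l*l) = (⅕ + l)/(l + l²))
R = 4721/1200 (R = (6 + (⅕ - 16)/((-16)*(1 - 16))) - 2 = (6 - 1/16*(-79/5)/(-15)) - 2 = (6 - 1/16*(-1/15)*(-79/5)) - 2 = (6 - 79/1200) - 2 = 7121/1200 - 2 = 4721/1200 ≈ 3.9342)
-7 + 12*R = -7 + 12*(4721/1200) = -7 + 4721/100 = 4021/100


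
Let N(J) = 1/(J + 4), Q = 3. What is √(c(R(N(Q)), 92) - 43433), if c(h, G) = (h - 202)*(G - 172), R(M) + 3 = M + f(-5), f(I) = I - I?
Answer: I*√1325177/7 ≈ 164.45*I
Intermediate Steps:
f(I) = 0
N(J) = 1/(4 + J)
R(M) = -3 + M (R(M) = -3 + (M + 0) = -3 + M)
c(h, G) = (-202 + h)*(-172 + G)
√(c(R(N(Q)), 92) - 43433) = √((34744 - 202*92 - 172*(-3 + 1/(4 + 3)) + 92*(-3 + 1/(4 + 3))) - 43433) = √((34744 - 18584 - 172*(-3 + 1/7) + 92*(-3 + 1/7)) - 43433) = √((34744 - 18584 - 172*(-3 + ⅐) + 92*(-3 + ⅐)) - 43433) = √((34744 - 18584 - 172*(-20/7) + 92*(-20/7)) - 43433) = √((34744 - 18584 + 3440/7 - 1840/7) - 43433) = √(114720/7 - 43433) = √(-189311/7) = I*√1325177/7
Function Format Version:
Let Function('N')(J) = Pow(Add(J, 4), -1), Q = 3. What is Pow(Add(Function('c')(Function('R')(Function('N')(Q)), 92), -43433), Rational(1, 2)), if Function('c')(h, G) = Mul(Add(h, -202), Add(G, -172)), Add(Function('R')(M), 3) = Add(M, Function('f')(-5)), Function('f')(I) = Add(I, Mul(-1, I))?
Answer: Mul(Rational(1, 7), I, Pow(1325177, Rational(1, 2))) ≈ Mul(164.45, I)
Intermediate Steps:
Function('f')(I) = 0
Function('N')(J) = Pow(Add(4, J), -1)
Function('R')(M) = Add(-3, M) (Function('R')(M) = Add(-3, Add(M, 0)) = Add(-3, M))
Function('c')(h, G) = Mul(Add(-202, h), Add(-172, G))
Pow(Add(Function('c')(Function('R')(Function('N')(Q)), 92), -43433), Rational(1, 2)) = Pow(Add(Add(34744, Mul(-202, 92), Mul(-172, Add(-3, Pow(Add(4, 3), -1))), Mul(92, Add(-3, Pow(Add(4, 3), -1)))), -43433), Rational(1, 2)) = Pow(Add(Add(34744, -18584, Mul(-172, Add(-3, Pow(7, -1))), Mul(92, Add(-3, Pow(7, -1)))), -43433), Rational(1, 2)) = Pow(Add(Add(34744, -18584, Mul(-172, Add(-3, Rational(1, 7))), Mul(92, Add(-3, Rational(1, 7)))), -43433), Rational(1, 2)) = Pow(Add(Add(34744, -18584, Mul(-172, Rational(-20, 7)), Mul(92, Rational(-20, 7))), -43433), Rational(1, 2)) = Pow(Add(Add(34744, -18584, Rational(3440, 7), Rational(-1840, 7)), -43433), Rational(1, 2)) = Pow(Add(Rational(114720, 7), -43433), Rational(1, 2)) = Pow(Rational(-189311, 7), Rational(1, 2)) = Mul(Rational(1, 7), I, Pow(1325177, Rational(1, 2)))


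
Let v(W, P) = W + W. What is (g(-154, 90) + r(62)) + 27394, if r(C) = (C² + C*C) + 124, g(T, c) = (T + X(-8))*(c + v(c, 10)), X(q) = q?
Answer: -8534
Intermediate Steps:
v(W, P) = 2*W
g(T, c) = 3*c*(-8 + T) (g(T, c) = (T - 8)*(c + 2*c) = (-8 + T)*(3*c) = 3*c*(-8 + T))
r(C) = 124 + 2*C² (r(C) = (C² + C²) + 124 = 2*C² + 124 = 124 + 2*C²)
(g(-154, 90) + r(62)) + 27394 = (3*90*(-8 - 154) + (124 + 2*62²)) + 27394 = (3*90*(-162) + (124 + 2*3844)) + 27394 = (-43740 + (124 + 7688)) + 27394 = (-43740 + 7812) + 27394 = -35928 + 27394 = -8534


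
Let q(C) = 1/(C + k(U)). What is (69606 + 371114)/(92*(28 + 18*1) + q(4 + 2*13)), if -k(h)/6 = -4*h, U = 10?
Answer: 118994400/1142641 ≈ 104.14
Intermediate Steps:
k(h) = 24*h (k(h) = -(-24)*h = 24*h)
q(C) = 1/(240 + C) (q(C) = 1/(C + 24*10) = 1/(C + 240) = 1/(240 + C))
(69606 + 371114)/(92*(28 + 18*1) + q(4 + 2*13)) = (69606 + 371114)/(92*(28 + 18*1) + 1/(240 + (4 + 2*13))) = 440720/(92*(28 + 18) + 1/(240 + (4 + 26))) = 440720/(92*46 + 1/(240 + 30)) = 440720/(4232 + 1/270) = 440720/(1142641/270) = 440720*(270/1142641) = 118994400/1142641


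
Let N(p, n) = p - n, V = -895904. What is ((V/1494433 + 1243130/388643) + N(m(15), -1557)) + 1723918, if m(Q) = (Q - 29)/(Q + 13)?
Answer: 2004317388498177667/1161601848838 ≈ 1.7255e+6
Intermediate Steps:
m(Q) = (-29 + Q)/(13 + Q)
((V/1494433 + 1243130/388643) + N(m(15), -1557)) + 1723918 = ((-895904/1494433 + 1243130/388643) + ((-29 + 15)/(13 + 15) - 1*(-1557))) + 1723918 = ((-895904*1/1494433 + 1243130*(1/388643)) + (-14/28 + 1557)) + 1723918 = ((-895904/1494433 + 1243130/388643) + ((1/28)*(-14) + 1557)) + 1723918 = (1509587677018/580800924419 + (-1/2 + 1557)) + 1723918 = (1509587677018/580800924419 + 3113/2) + 1723918 = 1811052453070383/1161601848838 + 1723918 = 2004317388498177667/1161601848838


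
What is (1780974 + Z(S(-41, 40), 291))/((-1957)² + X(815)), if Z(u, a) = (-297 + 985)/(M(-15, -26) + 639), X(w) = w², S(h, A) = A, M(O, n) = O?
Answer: 69458029/175268886 ≈ 0.39629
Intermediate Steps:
Z(u, a) = 43/39 (Z(u, a) = (-297 + 985)/(-15 + 639) = 688/624 = 688*(1/624) = 43/39)
(1780974 + Z(S(-41, 40), 291))/((-1957)² + X(815)) = (1780974 + 43/39)/((-1957)² + 815²) = 69458029/(39*(3829849 + 664225)) = (69458029/39)/4494074 = (69458029/39)*(1/4494074) = 69458029/175268886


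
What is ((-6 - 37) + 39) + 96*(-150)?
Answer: -14404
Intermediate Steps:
((-6 - 37) + 39) + 96*(-150) = (-43 + 39) - 14400 = -4 - 14400 = -14404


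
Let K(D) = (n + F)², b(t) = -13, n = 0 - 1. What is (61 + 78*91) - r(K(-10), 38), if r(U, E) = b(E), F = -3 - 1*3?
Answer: 7172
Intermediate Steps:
F = -6 (F = -3 - 3 = -6)
n = -1
K(D) = 49 (K(D) = (-1 - 6)² = (-7)² = 49)
r(U, E) = -13
(61 + 78*91) - r(K(-10), 38) = (61 + 78*91) - 1*(-13) = (61 + 7098) + 13 = 7159 + 13 = 7172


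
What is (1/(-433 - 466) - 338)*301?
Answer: -91462763/899 ≈ -1.0174e+5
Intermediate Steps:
(1/(-433 - 466) - 338)*301 = (1/(-899) - 338)*301 = (-1/899 - 338)*301 = -303863/899*301 = -91462763/899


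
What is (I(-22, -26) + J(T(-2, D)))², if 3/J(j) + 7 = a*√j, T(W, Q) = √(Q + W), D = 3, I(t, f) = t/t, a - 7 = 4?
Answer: 49/16 ≈ 3.0625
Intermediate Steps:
a = 11 (a = 7 + 4 = 11)
I(t, f) = 1
J(j) = 3/(-7 + 11*√j)
(I(-22, -26) + J(T(-2, D)))² = (1 + 3/(-7 + 11*√(√(3 - 2))))² = (1 + 3/(-7 + 11*√(√1)))² = (1 + 3/(-7 + 11*√1))² = (1 + 3/(-7 + 11*1))² = (1 + 3/(-7 + 11))² = (1 + 3/4)² = (1 + 3*(¼))² = (1 + ¾)² = (7/4)² = 49/16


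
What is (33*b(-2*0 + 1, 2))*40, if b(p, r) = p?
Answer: 1320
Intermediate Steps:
(33*b(-2*0 + 1, 2))*40 = (33*(-2*0 + 1))*40 = (33*(0 + 1))*40 = (33*1)*40 = 33*40 = 1320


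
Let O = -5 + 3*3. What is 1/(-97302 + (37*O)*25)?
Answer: -1/93602 ≈ -1.0684e-5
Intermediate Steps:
O = 4 (O = -5 + 9 = 4)
1/(-97302 + (37*O)*25) = 1/(-97302 + (37*4)*25) = 1/(-97302 + 148*25) = 1/(-97302 + 3700) = 1/(-93602) = -1/93602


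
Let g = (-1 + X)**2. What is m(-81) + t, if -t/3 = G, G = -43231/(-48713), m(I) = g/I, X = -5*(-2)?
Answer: -178406/48713 ≈ -3.6624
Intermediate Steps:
X = 10
g = 81 (g = (-1 + 10)**2 = 9**2 = 81)
m(I) = 81/I
G = 43231/48713 (G = -43231*(-1/48713) = 43231/48713 ≈ 0.88746)
t = -129693/48713 (t = -3*43231/48713 = -129693/48713 ≈ -2.6624)
m(-81) + t = 81/(-81) - 129693/48713 = 81*(-1/81) - 129693/48713 = -1 - 129693/48713 = -178406/48713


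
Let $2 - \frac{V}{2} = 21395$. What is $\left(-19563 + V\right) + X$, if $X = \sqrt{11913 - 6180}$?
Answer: $-62349 + 21 \sqrt{13} \approx -62273.0$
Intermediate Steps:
$V = -42786$ ($V = 4 - 42790 = -42786$)
$X = 21 \sqrt{13}$ ($X = \sqrt{5733} = 21 \sqrt{13} \approx 75.717$)
$\left(-19563 + V\right) + X = \left(-19563 - 42786\right) + 21 \sqrt{13} = -62349 + 21 \sqrt{13}$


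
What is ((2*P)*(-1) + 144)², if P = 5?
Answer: 17956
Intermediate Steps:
((2*P)*(-1) + 144)² = ((2*5)*(-1) + 144)² = (10*(-1) + 144)² = (-10 + 144)² = 134² = 17956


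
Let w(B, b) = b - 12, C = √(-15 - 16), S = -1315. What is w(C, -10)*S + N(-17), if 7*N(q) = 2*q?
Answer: 202476/7 ≈ 28925.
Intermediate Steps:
C = I*√31 (C = √(-31) = I*√31 ≈ 5.5678*I)
N(q) = 2*q/7 (N(q) = (2*q)/7 = 2*q/7)
w(B, b) = -12 + b
w(C, -10)*S + N(-17) = (-12 - 10)*(-1315) + (2/7)*(-17) = -22*(-1315) - 34/7 = 28930 - 34/7 = 202476/7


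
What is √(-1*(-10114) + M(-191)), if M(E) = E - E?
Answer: √10114 ≈ 100.57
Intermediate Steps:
M(E) = 0
√(-1*(-10114) + M(-191)) = √(-1*(-10114) + 0) = √(10114 + 0) = √10114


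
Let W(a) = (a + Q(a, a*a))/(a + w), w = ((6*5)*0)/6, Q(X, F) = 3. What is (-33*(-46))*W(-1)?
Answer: -3036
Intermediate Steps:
w = 0 (w = (30*0)*(⅙) = 0*(⅙) = 0)
W(a) = (3 + a)/a (W(a) = (a + 3)/(a + 0) = (3 + a)/a)
(-33*(-46))*W(-1) = (-33*(-46))*((3 - 1)/(-1)) = 1518*(-1*2) = 1518*(-2) = -3036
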